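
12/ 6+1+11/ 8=35/ 8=4.38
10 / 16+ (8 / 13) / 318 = 10367 / 16536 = 0.63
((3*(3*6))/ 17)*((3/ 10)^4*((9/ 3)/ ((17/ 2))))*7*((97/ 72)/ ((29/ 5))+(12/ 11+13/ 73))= 12844899081/ 134598860000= 0.10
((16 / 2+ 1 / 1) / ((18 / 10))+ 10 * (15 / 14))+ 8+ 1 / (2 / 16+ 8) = 10846 / 455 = 23.84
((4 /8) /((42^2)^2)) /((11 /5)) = 5 /68457312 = 0.00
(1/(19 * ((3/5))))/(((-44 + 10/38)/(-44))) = 220/2493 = 0.09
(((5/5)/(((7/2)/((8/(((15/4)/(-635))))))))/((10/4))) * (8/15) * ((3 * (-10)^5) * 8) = 4161536000/21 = 198168380.95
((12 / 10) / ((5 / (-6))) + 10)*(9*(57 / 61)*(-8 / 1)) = -878256 / 1525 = -575.91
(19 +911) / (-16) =-465 / 8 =-58.12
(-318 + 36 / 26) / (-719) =4116 / 9347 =0.44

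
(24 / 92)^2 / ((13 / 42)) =0.22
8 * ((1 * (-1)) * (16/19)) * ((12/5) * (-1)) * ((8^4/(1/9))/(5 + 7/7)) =99338.78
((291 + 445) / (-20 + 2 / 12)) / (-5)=4416 / 595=7.42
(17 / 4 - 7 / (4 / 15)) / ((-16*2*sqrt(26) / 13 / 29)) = 319*sqrt(26) / 32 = 50.83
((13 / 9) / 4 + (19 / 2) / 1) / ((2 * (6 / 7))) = 2485 / 432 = 5.75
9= 9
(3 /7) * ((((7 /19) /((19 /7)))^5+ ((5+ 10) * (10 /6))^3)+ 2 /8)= 1149593319926163891 /171669855218428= 6696.54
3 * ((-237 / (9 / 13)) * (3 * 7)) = -21567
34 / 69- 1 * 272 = -18734 / 69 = -271.51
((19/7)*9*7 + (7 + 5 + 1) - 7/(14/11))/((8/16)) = 357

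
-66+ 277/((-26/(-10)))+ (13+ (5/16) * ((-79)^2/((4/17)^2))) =117415361/3328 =35281.06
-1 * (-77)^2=-5929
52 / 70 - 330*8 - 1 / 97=-8960313 / 3395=-2639.27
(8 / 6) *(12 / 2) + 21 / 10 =101 / 10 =10.10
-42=-42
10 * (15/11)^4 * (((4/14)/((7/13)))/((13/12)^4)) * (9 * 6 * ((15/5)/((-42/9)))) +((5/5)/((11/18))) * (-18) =-5426806572324/11033033011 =-491.87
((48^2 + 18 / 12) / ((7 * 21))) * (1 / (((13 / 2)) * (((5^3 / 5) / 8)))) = 12296 / 15925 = 0.77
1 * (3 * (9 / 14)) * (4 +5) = 243 / 14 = 17.36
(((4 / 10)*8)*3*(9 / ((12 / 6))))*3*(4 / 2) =1296 / 5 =259.20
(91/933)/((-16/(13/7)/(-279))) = 15717/4976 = 3.16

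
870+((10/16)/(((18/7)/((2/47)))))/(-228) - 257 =472961341/771552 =613.00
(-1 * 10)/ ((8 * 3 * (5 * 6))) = -1/ 72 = -0.01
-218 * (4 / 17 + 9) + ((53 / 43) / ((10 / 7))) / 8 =-117731133 / 58480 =-2013.19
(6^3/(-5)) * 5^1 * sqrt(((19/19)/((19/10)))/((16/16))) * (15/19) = -3240 * sqrt(190)/361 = -123.71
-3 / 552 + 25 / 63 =4537 / 11592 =0.39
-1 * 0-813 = -813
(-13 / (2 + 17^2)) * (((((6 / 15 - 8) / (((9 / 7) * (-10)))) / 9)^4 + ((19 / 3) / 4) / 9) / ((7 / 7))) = -153843529040617 / 19572805954687500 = -0.01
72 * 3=216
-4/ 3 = -1.33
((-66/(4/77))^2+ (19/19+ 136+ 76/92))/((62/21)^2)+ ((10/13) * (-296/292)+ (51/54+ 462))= 560794807635611/3020507568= 185662.44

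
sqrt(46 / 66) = 0.83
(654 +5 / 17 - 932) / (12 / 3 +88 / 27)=-127467 / 3332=-38.26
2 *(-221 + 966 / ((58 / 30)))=16162 / 29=557.31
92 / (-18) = -46 / 9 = -5.11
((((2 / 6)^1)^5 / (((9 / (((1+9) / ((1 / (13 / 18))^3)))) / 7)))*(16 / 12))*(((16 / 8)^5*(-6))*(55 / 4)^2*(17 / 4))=-3954325375 / 1594323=-2480.25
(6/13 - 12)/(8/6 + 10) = -225/221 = -1.02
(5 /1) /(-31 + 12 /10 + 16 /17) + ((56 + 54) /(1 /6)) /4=404320 /2453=164.83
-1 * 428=-428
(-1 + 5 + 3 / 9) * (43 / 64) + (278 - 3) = 53359 / 192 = 277.91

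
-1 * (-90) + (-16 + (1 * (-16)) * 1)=58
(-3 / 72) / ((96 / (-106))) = 53 / 1152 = 0.05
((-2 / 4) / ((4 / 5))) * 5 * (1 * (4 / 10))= -5 / 4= -1.25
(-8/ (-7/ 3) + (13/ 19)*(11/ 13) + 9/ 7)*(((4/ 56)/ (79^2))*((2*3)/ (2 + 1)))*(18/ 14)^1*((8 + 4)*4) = 0.01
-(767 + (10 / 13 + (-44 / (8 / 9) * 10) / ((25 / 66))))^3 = 43011118795653 / 274625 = 156617637.85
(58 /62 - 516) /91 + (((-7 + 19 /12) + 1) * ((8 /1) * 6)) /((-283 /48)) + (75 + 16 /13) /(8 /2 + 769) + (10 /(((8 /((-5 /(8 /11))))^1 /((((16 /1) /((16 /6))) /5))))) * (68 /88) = 63270338821 /2821116064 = 22.43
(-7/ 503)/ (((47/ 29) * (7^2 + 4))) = -203/ 1252973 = -0.00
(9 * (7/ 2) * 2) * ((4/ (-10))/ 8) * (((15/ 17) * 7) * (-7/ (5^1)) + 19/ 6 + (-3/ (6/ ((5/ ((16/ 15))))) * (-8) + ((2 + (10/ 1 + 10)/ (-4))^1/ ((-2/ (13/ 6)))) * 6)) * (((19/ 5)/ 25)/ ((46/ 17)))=-533463/ 92000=-5.80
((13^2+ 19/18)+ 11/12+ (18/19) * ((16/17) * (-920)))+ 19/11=-647.61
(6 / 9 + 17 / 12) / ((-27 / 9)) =-25 / 36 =-0.69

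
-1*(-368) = 368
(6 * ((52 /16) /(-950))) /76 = -39 /144400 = -0.00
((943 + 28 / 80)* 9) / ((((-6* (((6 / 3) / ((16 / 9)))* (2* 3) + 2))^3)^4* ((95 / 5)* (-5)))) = -338944 / 1662829931501971435546875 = -0.00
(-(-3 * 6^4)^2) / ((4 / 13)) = -49128768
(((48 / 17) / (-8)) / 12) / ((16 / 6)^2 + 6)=-9 / 4012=-0.00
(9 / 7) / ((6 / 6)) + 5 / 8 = 107 / 56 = 1.91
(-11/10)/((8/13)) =-143/80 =-1.79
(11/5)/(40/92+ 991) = 23/10365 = 0.00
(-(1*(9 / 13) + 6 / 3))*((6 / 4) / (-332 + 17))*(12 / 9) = 2 / 117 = 0.02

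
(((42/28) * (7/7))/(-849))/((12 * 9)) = -1/61128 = -0.00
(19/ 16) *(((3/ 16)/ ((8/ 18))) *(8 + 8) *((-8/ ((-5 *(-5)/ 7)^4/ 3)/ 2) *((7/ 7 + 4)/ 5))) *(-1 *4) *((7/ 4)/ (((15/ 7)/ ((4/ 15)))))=20117979/ 39062500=0.52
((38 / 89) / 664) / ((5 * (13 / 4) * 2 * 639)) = 19 / 613638090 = 0.00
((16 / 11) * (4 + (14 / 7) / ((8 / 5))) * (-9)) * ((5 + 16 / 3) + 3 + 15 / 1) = -21420 / 11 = -1947.27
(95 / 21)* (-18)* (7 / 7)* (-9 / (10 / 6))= 439.71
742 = 742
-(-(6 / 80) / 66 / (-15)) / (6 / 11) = -1 / 7200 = -0.00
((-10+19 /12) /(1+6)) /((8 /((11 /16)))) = -1111 /10752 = -0.10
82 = 82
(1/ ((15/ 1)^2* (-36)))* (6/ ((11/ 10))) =-1/ 1485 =-0.00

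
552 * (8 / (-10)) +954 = 512.40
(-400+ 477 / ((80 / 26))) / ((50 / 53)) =-519347 / 2000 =-259.67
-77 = -77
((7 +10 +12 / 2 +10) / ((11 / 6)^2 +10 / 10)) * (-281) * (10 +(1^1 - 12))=333828 / 157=2126.29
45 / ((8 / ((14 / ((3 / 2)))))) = 105 / 2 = 52.50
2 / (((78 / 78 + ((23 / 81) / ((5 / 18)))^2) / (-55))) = -53.79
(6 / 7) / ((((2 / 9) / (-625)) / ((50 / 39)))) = -281250 / 91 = -3090.66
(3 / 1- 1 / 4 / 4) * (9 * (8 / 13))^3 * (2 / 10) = 1096416 / 10985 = 99.81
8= 8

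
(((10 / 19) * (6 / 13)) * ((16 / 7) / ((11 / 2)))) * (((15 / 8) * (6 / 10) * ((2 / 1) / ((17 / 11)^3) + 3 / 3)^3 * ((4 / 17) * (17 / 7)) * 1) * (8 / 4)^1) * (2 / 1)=15021788580000000 / 15787959761675101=0.95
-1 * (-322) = 322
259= 259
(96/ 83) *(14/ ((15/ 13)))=5824/ 415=14.03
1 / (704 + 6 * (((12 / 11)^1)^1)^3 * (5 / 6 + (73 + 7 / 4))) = 1331 / 1720672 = 0.00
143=143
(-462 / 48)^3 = -456533 / 512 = -891.67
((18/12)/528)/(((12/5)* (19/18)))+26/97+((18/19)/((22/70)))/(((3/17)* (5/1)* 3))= 1.41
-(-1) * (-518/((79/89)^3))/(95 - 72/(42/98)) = 365173942/35991847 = 10.15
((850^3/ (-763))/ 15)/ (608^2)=-15353125/ 105770112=-0.15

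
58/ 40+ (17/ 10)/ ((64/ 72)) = 269/ 80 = 3.36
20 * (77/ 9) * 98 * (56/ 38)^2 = 118321280/ 3249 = 36417.75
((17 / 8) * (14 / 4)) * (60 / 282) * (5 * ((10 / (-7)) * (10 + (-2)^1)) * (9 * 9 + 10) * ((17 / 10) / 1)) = -657475 / 47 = -13988.83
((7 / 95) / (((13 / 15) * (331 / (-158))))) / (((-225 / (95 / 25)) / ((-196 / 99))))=-216776 / 159748875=-0.00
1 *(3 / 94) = 3 / 94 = 0.03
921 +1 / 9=8290 / 9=921.11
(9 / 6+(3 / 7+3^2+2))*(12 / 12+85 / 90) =905 / 36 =25.14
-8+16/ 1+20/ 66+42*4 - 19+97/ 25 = 161.18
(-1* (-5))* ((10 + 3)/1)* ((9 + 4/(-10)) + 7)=1014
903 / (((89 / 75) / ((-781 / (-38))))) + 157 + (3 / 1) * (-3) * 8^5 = -943968185 / 3382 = -279115.37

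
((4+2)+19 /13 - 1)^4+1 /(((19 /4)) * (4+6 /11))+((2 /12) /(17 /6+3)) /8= 1324375718047 /759722600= 1743.24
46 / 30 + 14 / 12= 27 / 10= 2.70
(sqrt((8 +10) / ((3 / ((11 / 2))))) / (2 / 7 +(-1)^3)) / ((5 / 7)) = -49 *sqrt(33) / 25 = -11.26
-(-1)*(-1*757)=-757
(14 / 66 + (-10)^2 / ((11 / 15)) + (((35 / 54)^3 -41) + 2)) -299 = -348416111 / 1732104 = -201.15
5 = 5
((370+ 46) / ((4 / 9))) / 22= 468 / 11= 42.55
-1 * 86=-86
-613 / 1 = -613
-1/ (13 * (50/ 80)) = -8/ 65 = -0.12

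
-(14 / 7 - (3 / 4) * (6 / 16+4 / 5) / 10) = -3059 / 1600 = -1.91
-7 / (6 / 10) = -35 / 3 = -11.67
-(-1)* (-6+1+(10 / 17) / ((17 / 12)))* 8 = -10600 / 289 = -36.68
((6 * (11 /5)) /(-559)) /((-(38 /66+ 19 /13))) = 1089 /93955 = 0.01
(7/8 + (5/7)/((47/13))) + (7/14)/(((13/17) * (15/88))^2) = 3052573631/100081800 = 30.50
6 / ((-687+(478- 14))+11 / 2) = -4 / 145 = -0.03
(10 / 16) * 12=15 / 2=7.50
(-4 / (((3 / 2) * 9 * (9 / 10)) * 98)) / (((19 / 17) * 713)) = -680 / 161304129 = -0.00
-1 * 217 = -217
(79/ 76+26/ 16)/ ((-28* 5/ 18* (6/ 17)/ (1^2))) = -4131/ 4256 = -0.97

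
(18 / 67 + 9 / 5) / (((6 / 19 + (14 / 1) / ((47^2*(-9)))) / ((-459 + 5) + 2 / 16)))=-86408929467 / 28997600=-2979.86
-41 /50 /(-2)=41 /100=0.41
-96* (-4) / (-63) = -128 / 21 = -6.10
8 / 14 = 4 / 7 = 0.57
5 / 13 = 0.38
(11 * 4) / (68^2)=11 / 1156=0.01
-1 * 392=-392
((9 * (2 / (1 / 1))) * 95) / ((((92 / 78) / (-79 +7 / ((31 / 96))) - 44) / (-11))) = 427.30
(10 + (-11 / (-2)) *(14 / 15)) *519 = 39271 / 5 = 7854.20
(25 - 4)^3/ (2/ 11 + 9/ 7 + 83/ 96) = 68457312/ 17239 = 3971.07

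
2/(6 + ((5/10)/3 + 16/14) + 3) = 84/433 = 0.19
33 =33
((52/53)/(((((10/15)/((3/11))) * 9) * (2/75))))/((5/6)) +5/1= 7.01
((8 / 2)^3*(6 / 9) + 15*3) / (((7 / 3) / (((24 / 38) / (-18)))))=-526 / 399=-1.32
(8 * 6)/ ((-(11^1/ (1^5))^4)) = -48/ 14641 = -0.00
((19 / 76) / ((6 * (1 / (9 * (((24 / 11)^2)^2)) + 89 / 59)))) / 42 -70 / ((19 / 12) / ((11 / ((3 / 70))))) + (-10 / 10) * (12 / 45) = -241432137650252 / 21275988321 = -11347.63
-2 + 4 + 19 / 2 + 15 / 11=283 / 22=12.86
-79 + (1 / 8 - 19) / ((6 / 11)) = -113.60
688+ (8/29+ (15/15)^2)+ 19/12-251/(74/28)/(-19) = 170237429/244644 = 695.86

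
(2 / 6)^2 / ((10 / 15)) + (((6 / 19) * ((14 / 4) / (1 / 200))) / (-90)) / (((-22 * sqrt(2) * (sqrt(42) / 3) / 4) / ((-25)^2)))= 1 / 6 + 12500 * sqrt(21) / 627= 91.53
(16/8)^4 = 16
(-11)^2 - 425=-304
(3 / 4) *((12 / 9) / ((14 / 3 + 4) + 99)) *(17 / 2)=3 / 38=0.08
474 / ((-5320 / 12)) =-711 / 665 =-1.07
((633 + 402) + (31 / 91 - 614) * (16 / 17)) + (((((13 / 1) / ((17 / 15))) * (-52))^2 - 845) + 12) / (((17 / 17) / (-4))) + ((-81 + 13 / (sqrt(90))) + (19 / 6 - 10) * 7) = -223980384905 / 157794 + 13 * sqrt(10) / 30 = -1419446.68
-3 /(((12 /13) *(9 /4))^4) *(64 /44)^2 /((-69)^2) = -7311616 /102051020907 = -0.00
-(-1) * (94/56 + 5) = 187/28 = 6.68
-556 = -556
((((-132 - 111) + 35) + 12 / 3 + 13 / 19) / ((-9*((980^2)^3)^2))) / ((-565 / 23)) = -88849 / 75815406263637705225636311040000000000000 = -0.00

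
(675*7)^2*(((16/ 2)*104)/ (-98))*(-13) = 2464020000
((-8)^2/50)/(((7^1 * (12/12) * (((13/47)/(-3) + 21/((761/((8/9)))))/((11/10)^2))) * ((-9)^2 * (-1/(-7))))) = -34622456/122529375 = -0.28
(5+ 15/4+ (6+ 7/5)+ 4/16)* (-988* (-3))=243048/5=48609.60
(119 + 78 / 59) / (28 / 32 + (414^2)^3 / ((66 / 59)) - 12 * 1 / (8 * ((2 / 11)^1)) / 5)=3123560 / 116846258613050249321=0.00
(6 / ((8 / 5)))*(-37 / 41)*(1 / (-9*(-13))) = -185 / 6396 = -0.03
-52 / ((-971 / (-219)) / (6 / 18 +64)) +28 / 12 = -752.18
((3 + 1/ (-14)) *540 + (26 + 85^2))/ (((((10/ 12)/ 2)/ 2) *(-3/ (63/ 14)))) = -2225772/ 35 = -63593.49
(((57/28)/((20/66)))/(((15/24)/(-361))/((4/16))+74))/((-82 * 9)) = -75449/613296040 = -0.00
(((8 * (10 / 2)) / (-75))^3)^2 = 0.02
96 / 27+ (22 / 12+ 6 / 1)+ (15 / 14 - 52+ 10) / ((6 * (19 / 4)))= 23827 / 2394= 9.95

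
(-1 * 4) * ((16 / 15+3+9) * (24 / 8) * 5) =-784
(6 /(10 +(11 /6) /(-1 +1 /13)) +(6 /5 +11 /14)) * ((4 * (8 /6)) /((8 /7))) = 110443 /8655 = 12.76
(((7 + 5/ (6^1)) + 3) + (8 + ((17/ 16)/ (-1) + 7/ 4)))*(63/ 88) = 19677/ 1408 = 13.98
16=16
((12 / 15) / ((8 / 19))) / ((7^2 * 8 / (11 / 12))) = 209 / 47040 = 0.00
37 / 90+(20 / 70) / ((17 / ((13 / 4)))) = 2494 / 5355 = 0.47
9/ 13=0.69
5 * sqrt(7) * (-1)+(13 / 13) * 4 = 4 - 5 * sqrt(7) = -9.23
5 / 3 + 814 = 2447 / 3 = 815.67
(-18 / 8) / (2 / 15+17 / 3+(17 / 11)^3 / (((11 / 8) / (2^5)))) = -219615 / 8950972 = -0.02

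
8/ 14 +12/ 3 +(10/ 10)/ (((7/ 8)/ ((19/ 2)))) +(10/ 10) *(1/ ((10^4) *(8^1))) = 8640007/ 560000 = 15.43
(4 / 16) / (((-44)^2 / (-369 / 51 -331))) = -2875 / 65824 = -0.04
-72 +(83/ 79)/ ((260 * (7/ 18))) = -71.99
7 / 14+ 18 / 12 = 2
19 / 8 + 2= 35 / 8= 4.38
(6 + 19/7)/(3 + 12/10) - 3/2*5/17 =8165/4998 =1.63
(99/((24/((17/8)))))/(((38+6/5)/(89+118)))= 580635/12544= 46.29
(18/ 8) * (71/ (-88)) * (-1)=639/ 352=1.82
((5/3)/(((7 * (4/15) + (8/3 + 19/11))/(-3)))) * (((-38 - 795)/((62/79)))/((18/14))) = 126678475/192138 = 659.31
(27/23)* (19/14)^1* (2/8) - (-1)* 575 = 741113/1288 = 575.40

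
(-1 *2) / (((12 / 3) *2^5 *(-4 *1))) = 1 / 256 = 0.00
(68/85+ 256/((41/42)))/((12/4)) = 53924/615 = 87.68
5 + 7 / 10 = 5.70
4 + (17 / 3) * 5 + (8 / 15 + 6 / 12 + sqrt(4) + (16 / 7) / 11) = 82177 / 2310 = 35.57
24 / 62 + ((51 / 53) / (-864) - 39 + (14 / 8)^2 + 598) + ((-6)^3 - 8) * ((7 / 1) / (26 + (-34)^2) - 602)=12622465699283 / 93217248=135409.12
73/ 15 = 4.87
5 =5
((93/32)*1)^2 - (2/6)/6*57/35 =898417/107520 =8.36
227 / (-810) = -227 / 810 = -0.28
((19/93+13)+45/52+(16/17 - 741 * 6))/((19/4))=-932.84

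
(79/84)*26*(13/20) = 13351/840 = 15.89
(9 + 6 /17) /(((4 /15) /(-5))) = -11925 /68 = -175.37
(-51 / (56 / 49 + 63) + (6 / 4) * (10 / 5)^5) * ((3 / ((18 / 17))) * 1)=120105 / 898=133.75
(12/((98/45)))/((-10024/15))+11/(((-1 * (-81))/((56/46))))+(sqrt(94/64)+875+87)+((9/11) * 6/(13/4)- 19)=sqrt(94)/8+61806626618507/65426853492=945.88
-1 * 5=-5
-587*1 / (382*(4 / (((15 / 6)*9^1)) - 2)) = 26415 / 31324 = 0.84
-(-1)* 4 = 4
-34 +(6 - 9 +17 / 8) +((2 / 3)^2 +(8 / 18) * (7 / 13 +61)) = -2209 / 312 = -7.08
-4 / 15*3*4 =-16 / 5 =-3.20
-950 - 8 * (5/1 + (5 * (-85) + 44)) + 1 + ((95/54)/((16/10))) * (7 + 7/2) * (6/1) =102157/48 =2128.27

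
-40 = -40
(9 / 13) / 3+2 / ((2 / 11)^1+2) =179 / 156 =1.15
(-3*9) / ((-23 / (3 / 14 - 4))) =-1431 / 322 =-4.44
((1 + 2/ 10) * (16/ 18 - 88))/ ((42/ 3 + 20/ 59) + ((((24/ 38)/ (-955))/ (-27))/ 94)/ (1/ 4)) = -483034416/ 66258509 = -7.29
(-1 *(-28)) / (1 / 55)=1540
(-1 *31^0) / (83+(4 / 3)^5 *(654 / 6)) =-243 / 131785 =-0.00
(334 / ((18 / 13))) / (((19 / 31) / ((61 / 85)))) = 4105361 / 14535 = 282.45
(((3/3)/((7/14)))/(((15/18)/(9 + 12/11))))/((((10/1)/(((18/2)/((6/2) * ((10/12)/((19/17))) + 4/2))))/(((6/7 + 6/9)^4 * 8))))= 23588765696/106304275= 221.90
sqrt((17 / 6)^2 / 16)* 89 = 1513 / 24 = 63.04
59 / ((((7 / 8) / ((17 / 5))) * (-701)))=-8024 / 24535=-0.33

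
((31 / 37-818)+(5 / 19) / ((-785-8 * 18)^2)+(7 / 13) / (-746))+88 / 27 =-813.90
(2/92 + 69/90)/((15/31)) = 8432/5175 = 1.63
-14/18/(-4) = 7/36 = 0.19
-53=-53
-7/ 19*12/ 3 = -28/ 19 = -1.47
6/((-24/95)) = -95/4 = -23.75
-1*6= -6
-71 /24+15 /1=289 /24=12.04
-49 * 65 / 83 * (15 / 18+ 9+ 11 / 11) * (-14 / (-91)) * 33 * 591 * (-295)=30540885375 / 83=367962474.40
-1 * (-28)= 28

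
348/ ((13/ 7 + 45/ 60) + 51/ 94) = 457968/ 4145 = 110.49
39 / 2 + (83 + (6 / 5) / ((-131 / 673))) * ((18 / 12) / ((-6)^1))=763 / 2620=0.29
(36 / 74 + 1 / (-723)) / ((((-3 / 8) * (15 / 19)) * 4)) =-493126 / 1203795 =-0.41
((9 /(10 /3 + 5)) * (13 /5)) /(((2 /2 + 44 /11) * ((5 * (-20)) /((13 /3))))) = -1521 /62500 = -0.02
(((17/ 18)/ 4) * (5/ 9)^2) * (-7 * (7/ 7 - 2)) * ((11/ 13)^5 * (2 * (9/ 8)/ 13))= 479126725/ 12511088928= 0.04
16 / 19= 0.84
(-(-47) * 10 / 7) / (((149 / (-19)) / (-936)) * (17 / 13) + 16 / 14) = 108660240 / 1867267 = 58.19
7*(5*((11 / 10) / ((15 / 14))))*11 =5929 / 15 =395.27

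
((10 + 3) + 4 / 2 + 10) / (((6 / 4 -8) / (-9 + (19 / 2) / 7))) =2675 / 91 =29.40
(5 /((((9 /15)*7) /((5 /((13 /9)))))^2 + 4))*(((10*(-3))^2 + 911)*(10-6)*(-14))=-2852325000 /30781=-92665.12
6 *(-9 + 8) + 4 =-2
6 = 6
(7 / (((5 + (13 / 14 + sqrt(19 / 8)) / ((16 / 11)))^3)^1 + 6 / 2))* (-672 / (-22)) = 478334928783497232384 / 333998302902767551213 -3583844559885434880* sqrt(38) / 30363482082069777383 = 0.70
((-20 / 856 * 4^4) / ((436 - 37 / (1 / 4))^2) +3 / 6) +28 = 1976071 / 69336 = 28.50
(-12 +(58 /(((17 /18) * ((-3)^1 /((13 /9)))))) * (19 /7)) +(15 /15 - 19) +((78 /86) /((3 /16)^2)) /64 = -562126 /5117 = -109.85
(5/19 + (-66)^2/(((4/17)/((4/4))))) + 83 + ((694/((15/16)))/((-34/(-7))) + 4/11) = 18749.03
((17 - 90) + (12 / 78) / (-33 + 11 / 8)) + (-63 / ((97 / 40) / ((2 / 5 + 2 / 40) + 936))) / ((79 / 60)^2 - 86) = 2982298951943 / 13825933121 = 215.70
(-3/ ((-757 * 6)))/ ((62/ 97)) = 97/ 93868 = 0.00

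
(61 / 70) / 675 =61 / 47250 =0.00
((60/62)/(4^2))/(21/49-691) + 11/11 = 1198727/1198832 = 1.00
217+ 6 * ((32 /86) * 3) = 9619 /43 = 223.70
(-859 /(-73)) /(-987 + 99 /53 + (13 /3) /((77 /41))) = -10516737 /878388779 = -0.01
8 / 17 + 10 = 178 / 17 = 10.47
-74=-74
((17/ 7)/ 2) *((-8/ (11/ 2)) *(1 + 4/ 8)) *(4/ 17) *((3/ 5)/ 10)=-72/ 1925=-0.04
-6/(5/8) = -48/5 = -9.60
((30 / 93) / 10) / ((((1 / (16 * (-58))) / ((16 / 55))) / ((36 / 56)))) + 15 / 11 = -50541 / 11935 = -4.23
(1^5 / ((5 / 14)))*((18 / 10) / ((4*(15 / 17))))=357 / 250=1.43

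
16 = 16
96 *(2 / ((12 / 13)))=208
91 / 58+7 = 497 / 58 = 8.57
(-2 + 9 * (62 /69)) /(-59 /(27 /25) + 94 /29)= -0.12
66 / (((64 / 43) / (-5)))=-7095 / 32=-221.72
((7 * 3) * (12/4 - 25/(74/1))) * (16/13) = 33096/481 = 68.81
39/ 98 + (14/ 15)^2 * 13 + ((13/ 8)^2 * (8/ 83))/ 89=7639400717/ 651533400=11.73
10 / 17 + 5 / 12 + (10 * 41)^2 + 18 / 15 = 171464249 / 1020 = 168102.20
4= 4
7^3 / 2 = 343 / 2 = 171.50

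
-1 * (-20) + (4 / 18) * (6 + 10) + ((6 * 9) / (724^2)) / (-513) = 1055690455 / 44817048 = 23.56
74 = 74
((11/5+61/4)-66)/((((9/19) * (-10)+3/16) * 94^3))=18449/1435872090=0.00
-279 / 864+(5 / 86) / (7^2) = -65077 / 202272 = -0.32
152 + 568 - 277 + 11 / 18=7985 / 18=443.61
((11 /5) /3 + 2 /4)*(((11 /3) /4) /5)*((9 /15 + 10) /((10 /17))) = 366707 /90000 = 4.07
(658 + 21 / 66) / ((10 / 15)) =987.48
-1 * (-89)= 89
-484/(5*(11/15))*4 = -528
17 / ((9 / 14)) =238 / 9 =26.44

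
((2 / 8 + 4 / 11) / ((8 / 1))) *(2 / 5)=27 / 880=0.03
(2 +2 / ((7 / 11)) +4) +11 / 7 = 75 / 7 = 10.71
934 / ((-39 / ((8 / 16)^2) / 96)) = -7472 / 13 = -574.77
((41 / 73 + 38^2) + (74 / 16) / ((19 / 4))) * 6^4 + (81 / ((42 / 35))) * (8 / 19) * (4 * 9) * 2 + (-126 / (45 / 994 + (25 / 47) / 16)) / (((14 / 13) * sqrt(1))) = 76273416627624 / 40701515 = 1873969.96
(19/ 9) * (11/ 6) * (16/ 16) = 209/ 54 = 3.87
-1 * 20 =-20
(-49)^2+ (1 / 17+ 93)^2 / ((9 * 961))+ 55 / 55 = 6006448246 / 2499561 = 2403.00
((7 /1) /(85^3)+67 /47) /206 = 20573352 /2972979125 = 0.01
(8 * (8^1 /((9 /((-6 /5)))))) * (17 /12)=-544 /45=-12.09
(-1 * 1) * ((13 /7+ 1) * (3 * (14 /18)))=-20 /3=-6.67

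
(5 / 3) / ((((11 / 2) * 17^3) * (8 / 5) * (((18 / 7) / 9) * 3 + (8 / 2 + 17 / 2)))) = 175 / 60636246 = 0.00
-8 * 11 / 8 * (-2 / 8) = 11 / 4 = 2.75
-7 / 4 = -1.75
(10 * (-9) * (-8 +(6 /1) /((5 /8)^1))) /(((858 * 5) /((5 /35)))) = -24 /5005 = -0.00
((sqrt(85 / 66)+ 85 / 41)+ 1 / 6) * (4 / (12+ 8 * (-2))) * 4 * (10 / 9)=-11020 / 1107 -20 * sqrt(5610) / 297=-15.00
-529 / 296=-1.79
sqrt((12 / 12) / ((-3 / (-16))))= 4* sqrt(3) / 3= 2.31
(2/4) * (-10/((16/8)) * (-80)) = 200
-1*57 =-57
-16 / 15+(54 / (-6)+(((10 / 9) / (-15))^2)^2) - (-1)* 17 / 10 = -44463737 / 5314410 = -8.37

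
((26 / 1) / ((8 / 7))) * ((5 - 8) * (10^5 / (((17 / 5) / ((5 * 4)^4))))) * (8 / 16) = -2730000000000 / 17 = -160588235294.12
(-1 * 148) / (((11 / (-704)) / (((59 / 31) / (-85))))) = -558848 / 2635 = -212.09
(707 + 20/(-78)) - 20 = 26783/39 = 686.74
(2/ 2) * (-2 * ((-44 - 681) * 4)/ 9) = 5800/ 9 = 644.44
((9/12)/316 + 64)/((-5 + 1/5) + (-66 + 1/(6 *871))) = -1056945435/1169199368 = -0.90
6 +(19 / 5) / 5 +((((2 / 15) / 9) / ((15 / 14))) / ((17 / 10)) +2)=8.77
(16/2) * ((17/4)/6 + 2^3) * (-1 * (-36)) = 2508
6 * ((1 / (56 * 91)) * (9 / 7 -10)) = -183 / 17836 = -0.01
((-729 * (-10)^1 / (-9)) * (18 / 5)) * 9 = -26244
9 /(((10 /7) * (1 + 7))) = 63 /80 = 0.79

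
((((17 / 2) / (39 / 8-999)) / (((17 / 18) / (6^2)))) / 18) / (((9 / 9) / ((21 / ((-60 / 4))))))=336 / 13255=0.03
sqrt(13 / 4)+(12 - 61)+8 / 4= -47+sqrt(13) / 2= -45.20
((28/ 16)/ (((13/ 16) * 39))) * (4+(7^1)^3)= 9716/ 507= 19.16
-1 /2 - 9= -19 /2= -9.50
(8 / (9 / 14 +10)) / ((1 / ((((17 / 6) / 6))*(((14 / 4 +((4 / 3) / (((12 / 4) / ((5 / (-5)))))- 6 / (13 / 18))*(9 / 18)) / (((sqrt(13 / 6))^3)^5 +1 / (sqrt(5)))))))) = -5058547200 / (3253416192*sqrt(5) +607719387145*sqrt(78)) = -0.00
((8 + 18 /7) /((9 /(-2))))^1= -148 /63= -2.35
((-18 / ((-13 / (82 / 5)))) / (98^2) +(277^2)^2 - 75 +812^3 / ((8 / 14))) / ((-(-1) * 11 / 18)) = 19170526662138942 / 1716715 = 11166982674.55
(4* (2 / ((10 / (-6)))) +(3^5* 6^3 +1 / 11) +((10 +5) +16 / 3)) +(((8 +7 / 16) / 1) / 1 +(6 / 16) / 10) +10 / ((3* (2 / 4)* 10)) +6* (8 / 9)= 69323891 / 1320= 52518.10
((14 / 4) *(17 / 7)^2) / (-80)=-289 / 1120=-0.26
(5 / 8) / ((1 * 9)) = 5 / 72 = 0.07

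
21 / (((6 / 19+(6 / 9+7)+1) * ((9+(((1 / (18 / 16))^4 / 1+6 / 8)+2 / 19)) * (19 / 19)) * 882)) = 2368521 / 9364069120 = 0.00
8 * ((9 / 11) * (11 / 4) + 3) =42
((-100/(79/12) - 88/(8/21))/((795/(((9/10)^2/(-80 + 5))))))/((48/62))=1808757/418700000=0.00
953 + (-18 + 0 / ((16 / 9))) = 935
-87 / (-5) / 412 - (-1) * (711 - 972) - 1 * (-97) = -337753 / 2060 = -163.96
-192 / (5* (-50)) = 96 / 125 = 0.77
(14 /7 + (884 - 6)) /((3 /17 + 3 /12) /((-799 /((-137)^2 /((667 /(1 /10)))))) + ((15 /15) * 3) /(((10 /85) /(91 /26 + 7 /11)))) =120964764800 /14498695231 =8.34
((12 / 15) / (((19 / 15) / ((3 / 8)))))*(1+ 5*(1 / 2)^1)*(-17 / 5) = -1071 / 380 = -2.82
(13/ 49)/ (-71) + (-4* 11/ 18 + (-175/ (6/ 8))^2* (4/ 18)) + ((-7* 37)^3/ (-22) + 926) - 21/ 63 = 4976700713233/ 6199578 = 802748.30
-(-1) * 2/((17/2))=4/17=0.24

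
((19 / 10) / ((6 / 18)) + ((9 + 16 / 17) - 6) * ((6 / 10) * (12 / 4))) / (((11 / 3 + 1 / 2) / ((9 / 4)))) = 2349 / 340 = 6.91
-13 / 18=-0.72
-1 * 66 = -66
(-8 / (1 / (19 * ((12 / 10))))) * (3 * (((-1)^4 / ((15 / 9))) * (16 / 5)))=-131328 / 125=-1050.62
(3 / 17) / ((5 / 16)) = 48 / 85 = 0.56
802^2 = 643204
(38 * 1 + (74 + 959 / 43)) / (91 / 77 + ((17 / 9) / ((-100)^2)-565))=-5717250000 / 24001731959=-0.24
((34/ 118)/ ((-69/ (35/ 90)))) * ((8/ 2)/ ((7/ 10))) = -340/ 36639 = -0.01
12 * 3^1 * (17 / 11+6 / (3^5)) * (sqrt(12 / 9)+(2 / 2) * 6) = 404.42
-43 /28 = -1.54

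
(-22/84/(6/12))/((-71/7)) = 11/213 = 0.05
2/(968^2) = 0.00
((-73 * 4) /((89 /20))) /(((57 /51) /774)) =-76842720 /1691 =-45442.18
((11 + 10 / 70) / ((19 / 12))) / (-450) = -52 / 3325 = -0.02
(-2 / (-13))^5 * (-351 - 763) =-35648 / 371293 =-0.10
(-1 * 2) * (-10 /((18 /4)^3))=160 /729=0.22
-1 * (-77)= 77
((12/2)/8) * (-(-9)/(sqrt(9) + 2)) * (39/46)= 1053/920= 1.14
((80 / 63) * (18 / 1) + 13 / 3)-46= -395 / 21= -18.81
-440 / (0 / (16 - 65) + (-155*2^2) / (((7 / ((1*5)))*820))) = 25256 / 31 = 814.71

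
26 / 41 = 0.63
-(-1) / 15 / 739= 1 / 11085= 0.00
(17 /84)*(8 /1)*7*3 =34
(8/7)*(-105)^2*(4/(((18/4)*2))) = 5600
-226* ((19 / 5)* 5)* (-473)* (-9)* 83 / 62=-758601657 / 31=-24471021.19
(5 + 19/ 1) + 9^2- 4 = 101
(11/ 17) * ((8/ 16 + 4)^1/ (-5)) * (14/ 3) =-231/ 85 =-2.72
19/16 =1.19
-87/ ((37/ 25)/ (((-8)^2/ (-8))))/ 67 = 17400/ 2479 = 7.02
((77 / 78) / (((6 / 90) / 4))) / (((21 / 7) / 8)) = 157.95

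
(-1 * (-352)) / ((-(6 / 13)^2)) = -14872 / 9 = -1652.44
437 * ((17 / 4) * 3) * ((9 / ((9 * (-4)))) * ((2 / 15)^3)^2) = -29716 / 3796875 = -0.01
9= 9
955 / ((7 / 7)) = 955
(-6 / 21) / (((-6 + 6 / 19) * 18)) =19 / 6804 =0.00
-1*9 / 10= -9 / 10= -0.90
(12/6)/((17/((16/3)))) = 32/51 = 0.63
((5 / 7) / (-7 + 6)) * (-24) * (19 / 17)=2280 / 119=19.16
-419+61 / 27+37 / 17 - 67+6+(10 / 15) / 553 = -120710746 / 253827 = -475.56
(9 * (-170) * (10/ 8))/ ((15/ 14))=-1785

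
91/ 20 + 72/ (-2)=-629/ 20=-31.45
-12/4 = -3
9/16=0.56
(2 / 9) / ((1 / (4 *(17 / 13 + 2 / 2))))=80 / 39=2.05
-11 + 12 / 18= -31 / 3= -10.33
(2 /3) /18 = 1 /27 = 0.04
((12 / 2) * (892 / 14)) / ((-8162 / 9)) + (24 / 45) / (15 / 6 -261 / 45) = -13630 / 23373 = -0.58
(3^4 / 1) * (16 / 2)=648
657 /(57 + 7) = 657 /64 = 10.27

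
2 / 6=1 / 3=0.33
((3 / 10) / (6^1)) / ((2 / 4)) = 1 / 10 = 0.10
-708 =-708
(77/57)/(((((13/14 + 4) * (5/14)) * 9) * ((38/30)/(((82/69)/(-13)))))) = -1237544/201090357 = -0.01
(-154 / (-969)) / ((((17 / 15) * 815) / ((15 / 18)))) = 0.00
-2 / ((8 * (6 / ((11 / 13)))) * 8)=-11 / 2496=-0.00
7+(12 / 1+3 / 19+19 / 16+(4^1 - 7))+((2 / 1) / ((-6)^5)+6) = 23.35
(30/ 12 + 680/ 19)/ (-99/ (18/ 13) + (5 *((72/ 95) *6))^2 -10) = 5529/ 62881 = 0.09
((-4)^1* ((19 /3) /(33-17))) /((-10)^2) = -19 /1200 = -0.02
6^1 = 6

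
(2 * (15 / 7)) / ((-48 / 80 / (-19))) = 950 / 7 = 135.71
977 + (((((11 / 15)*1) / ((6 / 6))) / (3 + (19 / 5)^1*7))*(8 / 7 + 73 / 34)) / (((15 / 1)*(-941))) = 161917153883 / 165728920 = 977.00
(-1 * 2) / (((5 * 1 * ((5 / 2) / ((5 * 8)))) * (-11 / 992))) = 31744 / 55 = 577.16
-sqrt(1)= -1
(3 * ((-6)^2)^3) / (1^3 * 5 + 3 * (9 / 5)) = 174960 / 13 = 13458.46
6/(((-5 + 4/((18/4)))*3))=-18/37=-0.49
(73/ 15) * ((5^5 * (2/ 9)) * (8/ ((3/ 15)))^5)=346074074074.07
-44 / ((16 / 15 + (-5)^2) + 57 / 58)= -38280 / 23533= -1.63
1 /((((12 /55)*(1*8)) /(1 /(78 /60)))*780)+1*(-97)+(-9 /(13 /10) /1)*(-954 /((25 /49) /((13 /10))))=40717925791 /2433600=16731.56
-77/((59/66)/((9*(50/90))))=-25410/59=-430.68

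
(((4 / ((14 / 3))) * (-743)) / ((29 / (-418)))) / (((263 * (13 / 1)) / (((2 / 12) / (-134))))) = -155287 / 46501819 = -0.00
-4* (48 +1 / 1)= -196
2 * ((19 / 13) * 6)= 228 / 13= 17.54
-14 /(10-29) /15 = 14 /285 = 0.05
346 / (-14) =-24.71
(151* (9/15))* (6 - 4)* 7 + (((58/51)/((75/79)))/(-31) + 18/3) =151107398/118575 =1274.36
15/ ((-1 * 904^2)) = -15/ 817216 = -0.00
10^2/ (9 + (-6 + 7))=10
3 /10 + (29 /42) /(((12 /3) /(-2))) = -19 /420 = -0.05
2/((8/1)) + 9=37/4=9.25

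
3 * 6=18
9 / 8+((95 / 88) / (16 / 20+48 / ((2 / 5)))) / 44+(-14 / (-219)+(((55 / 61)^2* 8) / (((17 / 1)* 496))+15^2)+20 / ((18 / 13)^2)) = 6416608947253615877 / 27117550118533248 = 236.62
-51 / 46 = -1.11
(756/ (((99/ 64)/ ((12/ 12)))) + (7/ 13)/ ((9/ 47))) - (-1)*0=632611/ 1287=491.54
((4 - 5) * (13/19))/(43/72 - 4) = 0.20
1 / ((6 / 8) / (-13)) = -52 / 3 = -17.33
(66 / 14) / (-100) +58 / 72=2389 / 3150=0.76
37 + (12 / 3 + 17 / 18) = 755 / 18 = 41.94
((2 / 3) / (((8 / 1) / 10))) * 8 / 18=10 / 27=0.37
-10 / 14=-5 / 7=-0.71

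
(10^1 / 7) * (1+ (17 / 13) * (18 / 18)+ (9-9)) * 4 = 1200 / 91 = 13.19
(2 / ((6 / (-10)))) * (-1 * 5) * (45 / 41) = 750 / 41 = 18.29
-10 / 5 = -2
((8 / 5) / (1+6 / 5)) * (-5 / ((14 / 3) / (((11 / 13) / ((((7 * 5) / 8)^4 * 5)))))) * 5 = -49152 / 27311375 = -0.00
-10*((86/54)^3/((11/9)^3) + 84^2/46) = -1286143970/826551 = -1556.04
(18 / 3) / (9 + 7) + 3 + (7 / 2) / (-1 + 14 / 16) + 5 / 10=-193 / 8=-24.12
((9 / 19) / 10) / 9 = 1 / 190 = 0.01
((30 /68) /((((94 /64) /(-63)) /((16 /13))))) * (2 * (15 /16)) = -453600 /10387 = -43.67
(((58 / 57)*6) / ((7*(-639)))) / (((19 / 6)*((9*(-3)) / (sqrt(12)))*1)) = 464*sqrt(3) / 14532777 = 0.00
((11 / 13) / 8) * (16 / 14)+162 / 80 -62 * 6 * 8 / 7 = -1539709 / 3640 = -423.00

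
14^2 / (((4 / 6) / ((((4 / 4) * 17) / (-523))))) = -4998 / 523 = -9.56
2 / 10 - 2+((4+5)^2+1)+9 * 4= 581 / 5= 116.20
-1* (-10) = 10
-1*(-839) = 839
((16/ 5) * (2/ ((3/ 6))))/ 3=64/ 15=4.27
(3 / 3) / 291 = 1 / 291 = 0.00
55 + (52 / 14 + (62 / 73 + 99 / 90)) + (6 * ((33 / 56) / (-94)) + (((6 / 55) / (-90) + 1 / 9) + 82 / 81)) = 264271896443 / 4279829400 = 61.75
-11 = -11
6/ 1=6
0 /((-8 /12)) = 0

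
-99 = -99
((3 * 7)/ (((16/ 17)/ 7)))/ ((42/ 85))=10115/ 32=316.09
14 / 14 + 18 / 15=11 / 5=2.20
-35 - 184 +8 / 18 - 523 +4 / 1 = -737.56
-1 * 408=-408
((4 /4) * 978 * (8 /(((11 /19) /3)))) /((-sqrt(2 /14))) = -445968 * sqrt(7) /11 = -107265.49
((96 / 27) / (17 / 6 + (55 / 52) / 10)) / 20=832 / 13755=0.06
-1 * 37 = -37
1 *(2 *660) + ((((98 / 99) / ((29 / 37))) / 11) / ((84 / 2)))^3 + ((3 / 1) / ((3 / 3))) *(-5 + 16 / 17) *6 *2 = 16971291476695919735 / 14457404043836919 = 1173.88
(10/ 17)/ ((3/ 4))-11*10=-5570/ 51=-109.22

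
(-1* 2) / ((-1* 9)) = 2 / 9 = 0.22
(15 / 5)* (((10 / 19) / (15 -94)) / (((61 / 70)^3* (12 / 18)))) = -0.05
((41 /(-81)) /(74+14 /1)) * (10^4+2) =-68347 /1188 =-57.53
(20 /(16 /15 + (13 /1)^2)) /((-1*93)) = -100 /79081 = -0.00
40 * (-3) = -120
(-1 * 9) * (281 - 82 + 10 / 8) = -7209 / 4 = -1802.25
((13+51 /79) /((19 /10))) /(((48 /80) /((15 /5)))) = 53900 /1501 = 35.91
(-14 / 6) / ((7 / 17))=-17 / 3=-5.67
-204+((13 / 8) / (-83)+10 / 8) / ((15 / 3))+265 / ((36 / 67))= 289.44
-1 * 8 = -8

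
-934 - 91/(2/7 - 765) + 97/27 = -134455514/144531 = -930.29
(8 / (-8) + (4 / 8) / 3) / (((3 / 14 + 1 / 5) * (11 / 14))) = -2450 / 957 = -2.56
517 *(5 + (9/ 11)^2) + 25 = 32517/ 11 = 2956.09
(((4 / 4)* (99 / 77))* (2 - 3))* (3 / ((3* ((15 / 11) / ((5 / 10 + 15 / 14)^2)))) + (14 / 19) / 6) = -81012 / 32585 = -2.49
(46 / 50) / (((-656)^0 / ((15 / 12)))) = 23 / 20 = 1.15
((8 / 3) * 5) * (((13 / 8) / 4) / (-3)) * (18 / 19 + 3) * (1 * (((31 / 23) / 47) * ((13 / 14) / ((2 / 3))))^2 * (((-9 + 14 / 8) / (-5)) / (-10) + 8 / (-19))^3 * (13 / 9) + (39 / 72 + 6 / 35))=-1397255241247150539787 / 275083365555081216000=-5.08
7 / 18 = 0.39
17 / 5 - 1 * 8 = -23 / 5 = -4.60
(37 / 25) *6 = 222 / 25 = 8.88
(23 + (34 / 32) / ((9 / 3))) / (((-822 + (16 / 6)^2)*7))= -177 / 43232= -0.00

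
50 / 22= 25 / 11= 2.27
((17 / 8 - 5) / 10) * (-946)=10879 / 40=271.98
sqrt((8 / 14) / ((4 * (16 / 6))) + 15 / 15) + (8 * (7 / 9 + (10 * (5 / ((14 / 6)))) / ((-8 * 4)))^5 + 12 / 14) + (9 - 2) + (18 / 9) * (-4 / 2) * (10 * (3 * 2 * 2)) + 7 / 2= -60961348603977155 / 130080642564096 + sqrt(826) / 28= -467.62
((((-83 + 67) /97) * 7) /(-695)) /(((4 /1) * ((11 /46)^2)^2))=125368768 /987023015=0.13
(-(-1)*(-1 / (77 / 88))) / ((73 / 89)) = -712 / 511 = -1.39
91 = 91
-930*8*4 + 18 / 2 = -29751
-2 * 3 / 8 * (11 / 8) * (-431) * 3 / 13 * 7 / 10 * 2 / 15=99561 / 10400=9.57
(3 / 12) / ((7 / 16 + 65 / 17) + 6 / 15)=340 / 6339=0.05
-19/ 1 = -19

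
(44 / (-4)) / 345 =-11 / 345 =-0.03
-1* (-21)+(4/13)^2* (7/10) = 17801/845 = 21.07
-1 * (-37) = 37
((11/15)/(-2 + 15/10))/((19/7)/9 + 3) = -231/520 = -0.44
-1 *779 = -779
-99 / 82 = -1.21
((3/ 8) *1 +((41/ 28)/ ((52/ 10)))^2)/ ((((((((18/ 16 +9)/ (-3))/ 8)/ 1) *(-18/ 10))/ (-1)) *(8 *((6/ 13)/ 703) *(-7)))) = 846303035/ 52009776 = 16.27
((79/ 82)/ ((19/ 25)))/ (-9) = -1975/ 14022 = -0.14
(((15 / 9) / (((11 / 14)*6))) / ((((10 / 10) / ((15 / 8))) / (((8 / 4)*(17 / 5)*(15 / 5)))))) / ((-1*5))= -119 / 44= -2.70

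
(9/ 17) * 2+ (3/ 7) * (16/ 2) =534/ 119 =4.49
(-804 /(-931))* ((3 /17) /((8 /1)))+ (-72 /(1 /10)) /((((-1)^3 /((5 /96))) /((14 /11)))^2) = -96356671 /30641072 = -3.14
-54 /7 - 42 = -348 /7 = -49.71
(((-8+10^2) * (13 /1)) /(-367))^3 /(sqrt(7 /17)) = -1710777536 * sqrt(119) /346016041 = -53.94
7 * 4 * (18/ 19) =504/ 19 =26.53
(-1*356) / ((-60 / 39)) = 1157 / 5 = 231.40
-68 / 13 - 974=-12730 / 13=-979.23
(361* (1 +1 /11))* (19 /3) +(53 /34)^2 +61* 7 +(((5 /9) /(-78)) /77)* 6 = 30447668113 /10414404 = 2923.61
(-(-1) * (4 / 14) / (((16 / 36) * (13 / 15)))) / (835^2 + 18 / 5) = 675 / 634478026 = 0.00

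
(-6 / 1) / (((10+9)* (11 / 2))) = -12 / 209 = -0.06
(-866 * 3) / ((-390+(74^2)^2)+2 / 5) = -6495 / 74965466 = -0.00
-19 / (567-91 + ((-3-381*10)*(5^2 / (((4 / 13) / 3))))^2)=-0.00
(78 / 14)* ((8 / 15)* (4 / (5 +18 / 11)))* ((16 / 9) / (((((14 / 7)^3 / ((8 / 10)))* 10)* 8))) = 2288 / 574875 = 0.00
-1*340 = -340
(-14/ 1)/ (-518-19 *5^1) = 14/ 613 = 0.02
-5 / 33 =-0.15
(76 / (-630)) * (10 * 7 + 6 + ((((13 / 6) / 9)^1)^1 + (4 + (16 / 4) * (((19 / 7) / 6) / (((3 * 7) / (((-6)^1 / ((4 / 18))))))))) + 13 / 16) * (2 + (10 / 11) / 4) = -31663253 / 1496880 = -21.15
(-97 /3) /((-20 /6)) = 97 /10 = 9.70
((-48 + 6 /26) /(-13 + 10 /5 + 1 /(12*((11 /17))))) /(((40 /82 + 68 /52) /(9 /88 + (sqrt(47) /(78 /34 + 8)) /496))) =10557*sqrt(47) /22025500 + 5589 /22330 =0.25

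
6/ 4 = 3/ 2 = 1.50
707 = 707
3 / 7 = 0.43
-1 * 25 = -25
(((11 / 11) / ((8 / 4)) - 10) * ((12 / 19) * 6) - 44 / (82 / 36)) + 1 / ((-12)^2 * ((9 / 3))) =-979735 / 17712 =-55.31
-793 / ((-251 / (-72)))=-57096 / 251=-227.47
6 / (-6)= -1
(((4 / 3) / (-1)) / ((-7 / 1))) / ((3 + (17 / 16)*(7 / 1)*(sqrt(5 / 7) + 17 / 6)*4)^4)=512889523944210432 / 73480471741301130194472175-71890379417714688*sqrt(35) / 73480471741301130194472175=0.00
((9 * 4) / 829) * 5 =180 / 829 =0.22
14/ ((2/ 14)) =98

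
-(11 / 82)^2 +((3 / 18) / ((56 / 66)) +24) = 2276061 / 94136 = 24.18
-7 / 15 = -0.47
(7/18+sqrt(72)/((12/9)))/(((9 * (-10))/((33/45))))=-11 * sqrt(2)/300 - 77/24300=-0.06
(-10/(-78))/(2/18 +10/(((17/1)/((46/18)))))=255/3211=0.08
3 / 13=0.23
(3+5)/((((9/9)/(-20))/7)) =-1120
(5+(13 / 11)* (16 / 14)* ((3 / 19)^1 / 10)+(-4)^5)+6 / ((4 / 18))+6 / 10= -1450387 / 1463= -991.38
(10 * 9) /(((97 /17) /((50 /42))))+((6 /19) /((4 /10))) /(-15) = 241571 /12901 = 18.72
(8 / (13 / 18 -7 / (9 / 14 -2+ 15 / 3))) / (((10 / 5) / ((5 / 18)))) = -340 / 367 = -0.93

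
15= 15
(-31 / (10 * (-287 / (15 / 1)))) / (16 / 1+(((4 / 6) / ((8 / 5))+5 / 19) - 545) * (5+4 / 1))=-3534 / 106505413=-0.00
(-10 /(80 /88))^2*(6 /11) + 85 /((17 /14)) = 136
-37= -37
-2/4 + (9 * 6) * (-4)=-433/2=-216.50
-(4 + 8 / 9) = -44 / 9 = -4.89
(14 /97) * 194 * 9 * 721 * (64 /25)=11628288 /25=465131.52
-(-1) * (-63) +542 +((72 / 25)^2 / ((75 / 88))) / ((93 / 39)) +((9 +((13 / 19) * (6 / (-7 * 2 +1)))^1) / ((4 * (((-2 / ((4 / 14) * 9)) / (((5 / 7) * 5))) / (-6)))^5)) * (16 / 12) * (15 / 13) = 56126289057701461441093 / 270364122699125000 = 207595.18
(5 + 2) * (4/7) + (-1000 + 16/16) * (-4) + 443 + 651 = 5094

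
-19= -19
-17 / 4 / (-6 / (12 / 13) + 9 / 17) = 289 / 406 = 0.71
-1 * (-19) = 19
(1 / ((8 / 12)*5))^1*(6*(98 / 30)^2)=2401 / 125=19.21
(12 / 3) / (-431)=-4 / 431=-0.01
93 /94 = 0.99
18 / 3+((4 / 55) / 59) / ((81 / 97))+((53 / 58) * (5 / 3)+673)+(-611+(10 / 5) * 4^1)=1181861239 / 15245010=77.52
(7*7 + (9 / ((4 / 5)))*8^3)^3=196021690129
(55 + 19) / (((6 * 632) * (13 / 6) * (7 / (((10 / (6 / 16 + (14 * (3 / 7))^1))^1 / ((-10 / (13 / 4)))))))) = -37 / 56406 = -0.00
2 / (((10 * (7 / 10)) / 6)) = 1.71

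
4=4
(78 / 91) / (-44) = -3 / 154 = -0.02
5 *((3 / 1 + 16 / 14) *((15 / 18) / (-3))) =-725 / 126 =-5.75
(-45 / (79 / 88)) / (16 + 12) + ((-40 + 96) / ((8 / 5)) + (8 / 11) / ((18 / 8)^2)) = 16433999 / 492723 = 33.35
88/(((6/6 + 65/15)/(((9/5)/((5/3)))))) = 891/50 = 17.82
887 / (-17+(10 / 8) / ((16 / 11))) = -56768 / 1033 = -54.95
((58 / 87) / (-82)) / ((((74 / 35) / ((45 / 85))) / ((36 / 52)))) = -945 / 670514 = -0.00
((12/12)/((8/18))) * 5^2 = 225/4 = 56.25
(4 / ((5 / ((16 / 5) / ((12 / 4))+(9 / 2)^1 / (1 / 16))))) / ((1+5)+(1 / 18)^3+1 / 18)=8522496 / 882925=9.65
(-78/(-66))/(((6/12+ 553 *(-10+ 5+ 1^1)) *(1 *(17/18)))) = -468/827101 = -0.00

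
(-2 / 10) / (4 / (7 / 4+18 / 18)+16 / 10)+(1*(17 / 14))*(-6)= -1235 / 168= -7.35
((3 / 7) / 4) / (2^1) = 3 / 56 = 0.05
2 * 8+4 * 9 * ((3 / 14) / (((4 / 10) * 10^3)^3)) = 16.00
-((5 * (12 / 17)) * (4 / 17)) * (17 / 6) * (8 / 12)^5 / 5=-256 / 4131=-0.06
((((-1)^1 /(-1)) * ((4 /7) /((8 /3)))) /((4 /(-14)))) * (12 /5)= -9 /5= -1.80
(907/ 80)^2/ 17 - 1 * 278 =-29423751/ 108800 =-270.44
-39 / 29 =-1.34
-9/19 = -0.47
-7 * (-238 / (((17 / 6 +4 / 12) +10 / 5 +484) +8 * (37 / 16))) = 4998 / 1523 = 3.28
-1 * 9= -9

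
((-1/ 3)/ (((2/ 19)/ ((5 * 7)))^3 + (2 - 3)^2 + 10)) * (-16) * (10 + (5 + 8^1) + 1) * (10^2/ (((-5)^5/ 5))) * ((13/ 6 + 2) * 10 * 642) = -161108581760000/ 3234875883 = -49803.64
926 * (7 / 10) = 3241 / 5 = 648.20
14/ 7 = 2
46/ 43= 1.07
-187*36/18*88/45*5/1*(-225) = 822800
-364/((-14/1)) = 26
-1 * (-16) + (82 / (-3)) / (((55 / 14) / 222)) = -84072 / 55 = -1528.58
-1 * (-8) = 8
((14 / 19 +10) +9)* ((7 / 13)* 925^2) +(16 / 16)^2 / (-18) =40428281003 / 4446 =9093180.61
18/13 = 1.38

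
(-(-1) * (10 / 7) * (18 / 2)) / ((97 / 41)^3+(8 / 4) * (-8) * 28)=-1240578 / 41949509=-0.03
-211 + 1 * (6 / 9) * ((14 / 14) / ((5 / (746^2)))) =1109867 / 15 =73991.13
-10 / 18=-5 / 9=-0.56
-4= -4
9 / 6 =3 / 2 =1.50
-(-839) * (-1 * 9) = -7551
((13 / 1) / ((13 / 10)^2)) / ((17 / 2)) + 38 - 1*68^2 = -1013306 / 221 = -4585.10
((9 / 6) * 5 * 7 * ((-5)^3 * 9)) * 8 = -472500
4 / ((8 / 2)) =1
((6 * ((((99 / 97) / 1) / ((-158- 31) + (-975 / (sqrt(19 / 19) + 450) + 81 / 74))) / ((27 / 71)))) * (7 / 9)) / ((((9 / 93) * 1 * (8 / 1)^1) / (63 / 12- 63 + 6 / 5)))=1066179637523 / 221508210600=4.81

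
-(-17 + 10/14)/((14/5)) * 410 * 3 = 350550/49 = 7154.08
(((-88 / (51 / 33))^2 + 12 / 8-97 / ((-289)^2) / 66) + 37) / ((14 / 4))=18085022540 / 19293351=937.37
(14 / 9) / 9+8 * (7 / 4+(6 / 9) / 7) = 8468 / 567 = 14.93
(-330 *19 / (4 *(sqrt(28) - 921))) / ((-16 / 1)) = -2887335 / 27142816 - 3135 *sqrt(7) / 13571408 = -0.11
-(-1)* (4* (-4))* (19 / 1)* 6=-1824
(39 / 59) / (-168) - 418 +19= -1318309 / 3304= -399.00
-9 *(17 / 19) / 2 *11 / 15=-561 / 190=-2.95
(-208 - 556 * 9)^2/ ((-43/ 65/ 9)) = -15891492240/ 43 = -369569586.98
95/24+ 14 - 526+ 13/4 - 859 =-32731/24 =-1363.79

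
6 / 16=3 / 8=0.38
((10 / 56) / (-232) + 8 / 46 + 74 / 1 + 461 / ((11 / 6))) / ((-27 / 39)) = -470.35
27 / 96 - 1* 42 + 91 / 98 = -9137 / 224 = -40.79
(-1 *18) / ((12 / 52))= -78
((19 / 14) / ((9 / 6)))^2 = 361 / 441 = 0.82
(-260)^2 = 67600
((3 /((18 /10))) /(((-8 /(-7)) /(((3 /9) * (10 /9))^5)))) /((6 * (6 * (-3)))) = -109375 /1162261467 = -0.00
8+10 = 18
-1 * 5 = -5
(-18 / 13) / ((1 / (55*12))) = -11880 / 13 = -913.85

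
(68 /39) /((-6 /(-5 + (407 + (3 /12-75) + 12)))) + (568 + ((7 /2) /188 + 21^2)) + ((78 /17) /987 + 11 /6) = 4775783149 /5235048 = 912.27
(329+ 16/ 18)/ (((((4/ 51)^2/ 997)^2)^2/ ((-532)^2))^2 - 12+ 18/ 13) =-2744111086424697307411518881540927124789635497332072638708060973/ 88301836135955490214397659167132976370928499305294043807996970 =-31.08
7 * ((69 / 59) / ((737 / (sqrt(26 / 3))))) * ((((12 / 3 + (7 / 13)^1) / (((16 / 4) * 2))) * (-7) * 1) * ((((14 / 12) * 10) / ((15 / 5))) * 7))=-3.54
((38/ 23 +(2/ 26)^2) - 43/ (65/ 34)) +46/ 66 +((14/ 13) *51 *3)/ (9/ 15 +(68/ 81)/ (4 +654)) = 13046020335142/ 51383438535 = 253.90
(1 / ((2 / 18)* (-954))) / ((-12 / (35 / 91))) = 0.00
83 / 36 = 2.31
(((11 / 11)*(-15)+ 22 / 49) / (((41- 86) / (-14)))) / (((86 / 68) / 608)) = -29478272 / 13545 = -2176.32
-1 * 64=-64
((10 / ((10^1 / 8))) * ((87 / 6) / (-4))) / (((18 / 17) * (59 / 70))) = -17255 / 531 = -32.50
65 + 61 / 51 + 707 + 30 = 40963 / 51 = 803.20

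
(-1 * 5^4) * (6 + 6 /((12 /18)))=-9375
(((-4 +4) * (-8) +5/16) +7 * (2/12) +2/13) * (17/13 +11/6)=249655/48672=5.13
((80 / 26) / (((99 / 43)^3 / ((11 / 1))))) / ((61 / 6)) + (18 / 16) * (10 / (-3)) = -3.48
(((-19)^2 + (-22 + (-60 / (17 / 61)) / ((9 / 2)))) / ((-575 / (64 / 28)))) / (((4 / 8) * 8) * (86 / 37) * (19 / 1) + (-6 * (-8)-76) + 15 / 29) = -254927632 / 32855290125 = -0.01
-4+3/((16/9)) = -37/16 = -2.31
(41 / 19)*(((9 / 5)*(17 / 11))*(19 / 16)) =6273 / 880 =7.13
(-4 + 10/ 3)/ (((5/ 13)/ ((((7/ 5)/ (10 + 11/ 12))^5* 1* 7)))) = -253715245056/ 602804525796875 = -0.00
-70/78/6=-35/234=-0.15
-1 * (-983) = 983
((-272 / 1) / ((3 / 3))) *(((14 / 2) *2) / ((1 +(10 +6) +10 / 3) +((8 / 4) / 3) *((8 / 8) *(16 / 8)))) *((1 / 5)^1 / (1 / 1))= -11424 / 325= -35.15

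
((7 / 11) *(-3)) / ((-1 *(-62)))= -21 / 682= -0.03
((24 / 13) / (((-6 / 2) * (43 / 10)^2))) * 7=-5600 / 24037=-0.23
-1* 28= -28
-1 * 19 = -19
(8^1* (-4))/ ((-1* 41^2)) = 32/ 1681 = 0.02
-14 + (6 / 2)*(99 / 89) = -949 / 89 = -10.66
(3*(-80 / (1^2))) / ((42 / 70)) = -400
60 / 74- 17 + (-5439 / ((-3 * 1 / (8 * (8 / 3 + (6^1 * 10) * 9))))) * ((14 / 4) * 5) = 15289099723 / 111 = 137739637.14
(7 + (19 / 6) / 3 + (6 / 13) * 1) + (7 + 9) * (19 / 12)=33.85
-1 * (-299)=299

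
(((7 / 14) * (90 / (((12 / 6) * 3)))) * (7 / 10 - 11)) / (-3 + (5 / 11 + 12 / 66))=3399 / 104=32.68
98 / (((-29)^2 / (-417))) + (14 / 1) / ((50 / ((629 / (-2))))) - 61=-8311273 / 42050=-197.65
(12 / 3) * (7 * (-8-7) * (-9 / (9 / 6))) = 2520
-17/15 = -1.13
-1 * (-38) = 38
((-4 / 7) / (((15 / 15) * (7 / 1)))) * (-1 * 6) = 24 / 49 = 0.49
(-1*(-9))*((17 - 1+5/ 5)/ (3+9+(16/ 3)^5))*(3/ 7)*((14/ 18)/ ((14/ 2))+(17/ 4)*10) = 731187/ 1132376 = 0.65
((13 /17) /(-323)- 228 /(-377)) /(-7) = -1247047 /14490749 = -0.09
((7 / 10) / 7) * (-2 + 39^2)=151.90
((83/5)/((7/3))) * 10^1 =498/7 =71.14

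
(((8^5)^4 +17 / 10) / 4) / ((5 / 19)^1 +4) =24339453986144547307 / 360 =67609594405957075.85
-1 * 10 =-10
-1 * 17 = -17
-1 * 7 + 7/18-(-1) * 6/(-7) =-941/126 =-7.47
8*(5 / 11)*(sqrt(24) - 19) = -760 / 11+ 80*sqrt(6) / 11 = -51.28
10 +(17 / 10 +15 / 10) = 66 / 5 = 13.20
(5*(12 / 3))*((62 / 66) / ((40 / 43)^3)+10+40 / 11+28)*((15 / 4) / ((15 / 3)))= 8218247 / 12800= 642.05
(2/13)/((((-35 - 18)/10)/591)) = -11820/689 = -17.16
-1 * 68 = -68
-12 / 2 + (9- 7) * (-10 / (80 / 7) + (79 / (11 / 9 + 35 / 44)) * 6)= 462.10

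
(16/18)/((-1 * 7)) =-0.13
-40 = -40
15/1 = 15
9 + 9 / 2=27 / 2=13.50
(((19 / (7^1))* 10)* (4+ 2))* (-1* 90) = -102600 / 7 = -14657.14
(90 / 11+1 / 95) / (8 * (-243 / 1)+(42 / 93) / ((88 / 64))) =-265391 / 62965240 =-0.00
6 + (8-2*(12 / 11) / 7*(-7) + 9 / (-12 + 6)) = 323 / 22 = 14.68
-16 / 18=-8 / 9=-0.89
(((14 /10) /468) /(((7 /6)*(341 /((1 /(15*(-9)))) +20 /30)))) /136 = -1 /2441661040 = -0.00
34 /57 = 0.60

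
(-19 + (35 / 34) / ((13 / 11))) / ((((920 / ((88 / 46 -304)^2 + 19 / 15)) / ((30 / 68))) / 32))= -5802458585943 / 228557095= -25387.35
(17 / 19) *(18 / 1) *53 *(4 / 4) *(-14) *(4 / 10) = -454104 / 95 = -4780.04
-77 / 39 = -1.97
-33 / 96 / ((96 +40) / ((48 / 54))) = -11 / 4896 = -0.00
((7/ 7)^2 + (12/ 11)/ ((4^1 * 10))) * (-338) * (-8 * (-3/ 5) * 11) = -458328/ 25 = -18333.12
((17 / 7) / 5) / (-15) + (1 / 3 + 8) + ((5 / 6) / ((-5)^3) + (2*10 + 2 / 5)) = 10043 / 350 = 28.69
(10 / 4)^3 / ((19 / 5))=625 / 152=4.11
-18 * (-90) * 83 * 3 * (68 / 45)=609552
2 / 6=1 / 3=0.33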